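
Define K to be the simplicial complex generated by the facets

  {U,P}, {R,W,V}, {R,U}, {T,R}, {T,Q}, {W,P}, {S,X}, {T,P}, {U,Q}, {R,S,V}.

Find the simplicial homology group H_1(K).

Fix the vertex order P < Q < R < S < T < U < V < W < X and write every simplex with vertices in increasing order. Then dim K = 2 and the simplices of K are:

  0-simplices (9): P, Q, R, S, T, U, V, W, X
  1-simplices (13): PT, PU, PW, QT, QU, RS, RT, RU, RV, RW, SV, SX, VW
  2-simplices (2): RSV, RVW

so the chain groups are C_0 ≅ Z^9, C_1 ≅ Z^13, C_2 ≅ Z^2.

Boundary ∂_1: C_1 → C_0 maps an edge to its endpoints' difference, ∂[p,q] = q − p. For instance
  ∂PW = W − P.
The 9×13 boundary matrix has rank 8 and Smith normal form diag(1,1,1,1,1,1,1,1).

∂_2: C_2 → C_1 sends each 2-simplex [p,q,r] to [q,r] − [p,r] + [p,q]. For instance
  ∂RSV = SV − RV + RS,
  ∂RVW = VW − RW + RV.
As a 13×2 matrix over Z this has rank 2, with invariant factors (1,1).

Reading off H_k = ker ∂_k / im ∂_{k+1}:

  H_1: rank ker ∂_1 − rank ∂_2 = (13 − 8) − 2 = 3, and the invariant factors of ∂_2 are all 1, so H_1 ≅ Z^3.

H_1 ≅ Z^3.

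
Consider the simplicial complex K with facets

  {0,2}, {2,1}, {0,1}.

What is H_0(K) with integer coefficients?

K has 3 vertices, 3 edges.
rank ∂_0 = 0, rank ∂_1 = 2 ⇒ b_0 = 3 − 0 − 2 = 1; all invariant factors of ∂_1 are 1 so no torsion. So H_0 ≅ Z.

H_0 = Z.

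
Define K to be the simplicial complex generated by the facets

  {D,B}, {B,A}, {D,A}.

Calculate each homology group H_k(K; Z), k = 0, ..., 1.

We work with the vertex ordering A < B < D. The simplices of K, each written with vertices in increasing order, are:

  0-simplices (3): A, B, D
  1-simplices (3): AB, AD, BD

Hence C_0 ≅ Z^3, C_1 ≅ Z^3.

The boundary map ∂_1: C_1 → C_0 is given by ∂[p,q] = [q] − [p].
The 3×3 boundary matrix has rank 2 and Smith normal form diag(1,1).

From H_k ≅ ker(∂_k) / im(∂_{k+1}) we obtain:

  H_0: rank C_0 − rank ∂_1 = 3 − 2 = 1, and the invariant factors of ∂_1 are all 1, so H_0 ≅ Z.
  H_1: rank ker ∂_1 − rank ∂_2 = (3 − 2) − 0 = 1, and there is no ∂_2, so H_1 ≅ Z.

As a check, the Euler characteristic is 3 − 3 = 0, which agrees with 1 − 1 = 0.

H_0 = Z,  H_1 = Z.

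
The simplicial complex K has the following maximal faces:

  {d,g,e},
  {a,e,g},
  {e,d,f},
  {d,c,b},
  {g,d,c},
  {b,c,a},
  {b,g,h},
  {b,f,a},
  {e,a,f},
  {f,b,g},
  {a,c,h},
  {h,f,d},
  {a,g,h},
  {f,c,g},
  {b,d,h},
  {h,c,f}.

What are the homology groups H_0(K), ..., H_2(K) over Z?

We work with the vertex ordering a < b < c < d < e < f < g < h. The simplices of K, each written with vertices in increasing order, are:

  0-simplices (8): a, b, c, d, e, f, g, h
  1-simplices (24): ab, ac, ae, af, ag, ah, bc, bd, bf, bg, bh, cd, cf, cg, ch, de, df, dg, dh, ef, eg, fg, fh, gh
  2-simplices (16): abc, abf, ach, aef, aeg, agh, bcd, bdh, bfg, bgh, cdg, cfg, cfh, def, deg, dfh

so the chain groups are C_0 ≅ Z^8, C_1 ≅ Z^24, C_2 ≅ Z^16.

∂_1: C_1 → C_0 is given by ∂[p,q] = [q] − [p]. For instance
  ∂bf = f − b.
As a 8×24 matrix over Z this has rank 7, with invariant factors (1,1,1,1,1,1,1).

Boundary ∂_2: C_2 → C_1 maps a triangle to the signed sum of its edges. For instance
  ∂ach = ch − ah + ac,
  ∂def = ef − df + de.
The 24×16 boundary matrix has rank 15 and Smith normal form diag(1,1,1,1,1,1,1,1,1,1,1,1,1,1,1).

Reading off H_k = ker ∂_k / im ∂_{k+1}:

  H_0: rank C_0 − rank ∂_1 = 8 − 7 = 1, and the invariant factors of ∂_1 are all 1, so H_0 = Z.
  H_1: rank ker ∂_1 − rank ∂_2 = (24 − 7) − 15 = 2, and the invariant factors of ∂_2 are all 1, so H_1 = Z^2.
  H_2: rank ker ∂_2 − rank ∂_3 = (16 − 15) − 0 = 1, and there is no ∂_3, so H_2 = Z.

H_0 = Z,  H_1 = Z^2,  H_2 = Z.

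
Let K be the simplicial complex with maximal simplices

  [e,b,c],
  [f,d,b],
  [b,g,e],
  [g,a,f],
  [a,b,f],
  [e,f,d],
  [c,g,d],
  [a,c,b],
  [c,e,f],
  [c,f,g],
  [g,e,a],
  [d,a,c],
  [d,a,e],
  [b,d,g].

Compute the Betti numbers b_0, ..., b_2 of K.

b_0 = 1, b_1 = 2, b_2 = 1.

K has 7 vertices, 21 edges, 14 triangles.
rank ∂_0 = 0, rank ∂_1 = 6 ⇒ b_0 = 7 − 0 − 6 = 1; all invariant factors of ∂_1 are 1 so no torsion. So H_0 = Z.
rank ∂_1 = 6, rank ∂_2 = 13 ⇒ b_1 = 21 − 6 − 13 = 2; all invariant factors of ∂_2 are 1 so no torsion. So H_1 = Z^2.
rank ∂_2 = 13, rank ∂_3 = 0 ⇒ b_2 = 14 − 13 − 0 = 1. So H_2 = Z.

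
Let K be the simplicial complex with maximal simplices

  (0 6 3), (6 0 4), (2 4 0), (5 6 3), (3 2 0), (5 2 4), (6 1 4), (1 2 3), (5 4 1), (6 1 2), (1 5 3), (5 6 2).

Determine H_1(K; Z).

H_1 = Z/2Z.

Fix the vertex order 0 < 1 < 2 < 3 < 4 < 5 < 6 and write every simplex with vertices in increasing order. Then dim K = 2 and the simplices of K are:

  0-simplices (7): [0], [1], [2], [3], [4], [5], [6]
  1-simplices (18): [0,2], [0,3], [0,4], [0,6], [1,2], [1,3], [1,4], [1,5], [1,6], [2,3], [2,4], [2,5], [2,6], [3,5], [3,6], [4,5], [4,6], [5,6]
  2-simplices (12): [0,2,3], [0,2,4], [0,3,6], [0,4,6], [1,2,3], [1,2,6], [1,3,5], [1,4,5], [1,4,6], [2,4,5], [2,5,6], [3,5,6]

giving chain groups C_0 ≅ Z^7, C_1 ≅ Z^18, C_2 ≅ Z^12.

The boundary map ∂_1: C_1 → C_0 sends each edge [p,q] (with p < q) to q − p. For instance
  ∂[0,3] = [3] − [0].
This gives a 7×18 integer matrix of rank 6; reducing to Smith normal form yields diagonal entries (1,1,1,1,1,1).

∂_2: C_2 → C_1 acts by ∂[p,q,r] = [q,r] − [p,r] + [p,q]. For instance
  ∂[3,5,6] = [5,6] − [3,6] + [3,5],
  ∂[1,3,5] = [3,5] − [1,5] + [1,3].
As a 18×12 matrix over Z this has rank 12, with invariant factors (1,1,1,1,1,1,1,1,1,1,1,2).

From H_k ≅ ker(∂_k) / im(∂_{k+1}) we obtain:

  H_1: rank ker ∂_1 − rank ∂_2 = (18 − 6) − 12 = 0, and ∂_2 has invariant factor 2 > 1, so H_1 = Z/2Z.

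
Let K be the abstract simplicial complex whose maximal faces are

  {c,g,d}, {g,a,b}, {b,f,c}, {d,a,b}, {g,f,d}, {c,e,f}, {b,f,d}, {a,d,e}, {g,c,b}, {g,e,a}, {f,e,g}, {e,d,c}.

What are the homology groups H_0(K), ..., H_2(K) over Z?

Fix the vertex order a < b < c < d < e < f < g and write every simplex with vertices in increasing order. Then dim K = 2 and the simplices of K are:

  0-simplices (7): a, b, c, d, e, f, g
  1-simplices (18): ab, ad, ae, ag, bc, bd, bf, bg, cd, ce, cf, cg, de, df, dg, ef, eg, fg
  2-simplices (12): abd, abg, ade, aeg, bcf, bcg, bdf, cde, cdg, cef, dfg, efg

so the chain groups are C_0 ≅ Z^7, C_1 ≅ Z^18, C_2 ≅ Z^12.

Boundary ∂_1: C_1 → C_0 is given by ∂[p,q] = [q] − [p]. For instance
  ∂df = f − d.
As a 7×18 matrix over Z this has rank 6, with invariant factors (1,1,1,1,1,1).

∂_2: C_2 → C_1 sends each 2-simplex [p,q,r] to [q,r] − [p,r] + [p,q]. For instance
  ∂bcg = cg − bg + bc,
  ∂dfg = fg − dg + df.
This gives a 18×12 integer matrix of rank 12; reducing to Smith normal form yields diagonal entries (1,1,1,1,1,1,1,1,1,1,1,2).

From H_k ≅ ker(∂_k) / im(∂_{k+1}) we obtain:

  H_0: rank C_0 − rank ∂_1 = 7 − 6 = 1, and the invariant factors of ∂_1 are all 1, so H_0 = Z.
  H_1: rank ker ∂_1 − rank ∂_2 = (18 − 6) − 12 = 0, and ∂_2 has invariant factor 2 > 1, so H_1 = Z/2Z.
  H_2: rank ker ∂_2 − rank ∂_3 = (12 − 12) − 0 = 0, and there is no ∂_3, so H_2 = 0.

(K is a triangulation of the real projective plane RP^2.)

H_0 = Z,  H_1 = Z/2Z,  H_2 = 0.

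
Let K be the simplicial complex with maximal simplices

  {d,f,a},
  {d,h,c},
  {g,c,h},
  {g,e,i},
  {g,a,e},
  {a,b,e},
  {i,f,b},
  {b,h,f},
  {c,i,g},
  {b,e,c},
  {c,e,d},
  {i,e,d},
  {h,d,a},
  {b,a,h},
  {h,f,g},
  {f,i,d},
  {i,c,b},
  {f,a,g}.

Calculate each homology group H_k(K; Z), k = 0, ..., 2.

K has 9 vertices, 27 edges, 18 triangles.
rank ∂_0 = 0, rank ∂_1 = 8 ⇒ b_0 = 9 − 0 − 8 = 1; all invariant factors of ∂_1 are 1 so no torsion. So H_0 ≅ Z.
rank ∂_1 = 8, rank ∂_2 = 18 ⇒ b_1 = 27 − 8 − 18 = 1; ∂_2 has invariant factor(s) [2] giving torsion. So H_1 ≅ Z ⊕ Z_2.
rank ∂_2 = 18, rank ∂_3 = 0 ⇒ b_2 = 18 − 18 − 0 = 0. So H_2 ≅ 0.

H_0 ≅ Z,  H_1 ≅ Z ⊕ Z_2,  H_2 = 0.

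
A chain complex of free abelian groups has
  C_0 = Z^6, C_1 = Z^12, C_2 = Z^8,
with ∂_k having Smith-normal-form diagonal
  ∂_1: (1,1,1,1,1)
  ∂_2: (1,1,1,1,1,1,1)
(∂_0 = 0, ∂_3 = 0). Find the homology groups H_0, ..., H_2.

H_0 ≅ Z,  H_1 = 0,  H_2 ≅ Z.

H_0: b_0 = 6 − 0 − 5 = 1; torsion from ∂_1 factors > 1: none. So H_0 ≅ Z.
H_1: b_1 = 12 − 5 − 7 = 0; torsion from ∂_2 factors > 1: none. So H_1 ≅ 0.
H_2: b_2 = 8 − 7 − 0 = 1; torsion from ∂_3 factors > 1: none. So H_2 ≅ Z.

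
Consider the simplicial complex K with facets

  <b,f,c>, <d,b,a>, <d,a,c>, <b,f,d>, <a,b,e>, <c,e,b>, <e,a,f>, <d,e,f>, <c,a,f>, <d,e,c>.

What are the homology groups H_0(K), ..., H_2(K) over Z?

H_0 = Z,  H_1 = Z_2,  H_2 = 0.

Order the vertices as a < b < c < d < e < f. Listing each simplex with vertices in this order, K has dimension 2 with simplices:

  0-simplices (6): a, b, c, d, e, f
  1-simplices (15): ab, ac, ad, ae, af, bc, bd, be, bf, cd, ce, cf, de, df, ef
  2-simplices (10): abd, abe, acd, acf, aef, bce, bcf, bdf, cde, def

so the chain groups are C_0 ≅ Z^6, C_1 ≅ Z^15, C_2 ≅ Z^10.

Boundary ∂_1: C_1 → C_0 sends each edge [p,q] (with p < q) to q − p. For instance
  ∂bc = c − b.
The resulting 6×15 matrix has rank 5, and its Smith normal form has invariant factors (1,1,1,1,1).

Boundary ∂_2: C_2 → C_1 sends each 2-simplex [p,q,r] to [q,r] − [p,r] + [p,q]. For instance
  ∂def = ef − df + de,
  ∂bcf = cf − bf + bc.
The 15×10 boundary matrix has rank 10 and Smith normal form diag(1,1,1,1,1,1,1,1,1,2).

From H_k ≅ ker(∂_k) / im(∂_{k+1}) we obtain:

  H_0: rank C_0 − rank ∂_1 = 6 − 5 = 1, and the invariant factors of ∂_1 are all 1, so H_0 = Z.
  H_1: rank ker ∂_1 − rank ∂_2 = (15 − 5) − 10 = 0, and ∂_2 has invariant factor 2 > 1, so H_1 = Z_2.
  H_2: rank ker ∂_2 − rank ∂_3 = (10 − 10) − 0 = 0, and there is no ∂_3, so H_2 = 0.

As a check, the Euler characteristic is 6 − 15 + 10 = 1, which agrees with 1 − 0 + 0 = 1.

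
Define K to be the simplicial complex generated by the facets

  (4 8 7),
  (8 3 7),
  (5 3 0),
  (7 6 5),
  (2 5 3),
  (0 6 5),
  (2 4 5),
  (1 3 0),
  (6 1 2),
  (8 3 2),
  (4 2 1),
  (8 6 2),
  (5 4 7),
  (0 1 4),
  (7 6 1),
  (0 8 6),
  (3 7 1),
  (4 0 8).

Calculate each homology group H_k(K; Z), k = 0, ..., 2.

K has 9 vertices, 27 edges, 18 triangles.
rank ∂_0 = 0, rank ∂_1 = 8 ⇒ b_0 = 9 − 0 − 8 = 1; all invariant factors of ∂_1 are 1 so no torsion. So H_0 ≅ Z.
rank ∂_1 = 8, rank ∂_2 = 17 ⇒ b_1 = 27 − 8 − 17 = 2; all invariant factors of ∂_2 are 1 so no torsion. So H_1 ≅ Z^2.
rank ∂_2 = 17, rank ∂_3 = 0 ⇒ b_2 = 18 − 17 − 0 = 1. So H_2 ≅ Z.

H_0 = Z,  H_1 = Z^2,  H_2 = Z.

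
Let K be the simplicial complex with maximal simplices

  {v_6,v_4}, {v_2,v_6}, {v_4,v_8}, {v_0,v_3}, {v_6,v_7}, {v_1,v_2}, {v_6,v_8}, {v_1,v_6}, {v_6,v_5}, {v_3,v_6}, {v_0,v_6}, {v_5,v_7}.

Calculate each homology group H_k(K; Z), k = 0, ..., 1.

We work with the vertex ordering v_0 < v_1 < v_2 < v_3 < v_4 < v_5 < v_6 < v_7 < v_8. The simplices of K, each written with vertices in increasing order, are:

  0-simplices (9): [v_0], [v_1], [v_2], [v_3], [v_4], [v_5], [v_6], [v_7], [v_8]
  1-simplices (12): [v_0,v_3], [v_0,v_6], [v_1,v_2], [v_1,v_6], [v_2,v_6], [v_3,v_6], [v_4,v_6], [v_4,v_8], [v_5,v_6], [v_5,v_7], [v_6,v_7], [v_6,v_8]

giving chain groups C_0 ≅ Z^9, C_1 ≅ Z^12.

The boundary map ∂_1: C_1 → C_0 is given by ∂[p,q] = [q] − [p].
This gives a 9×12 integer matrix of rank 8; reducing to Smith normal form yields diagonal entries (1,1,1,1,1,1,1,1).

Computing H_k = (kernel of ∂_k) / (image of ∂_{k+1}):

  H_0: rank C_0 − rank ∂_1 = 9 − 8 = 1, and the invariant factors of ∂_1 are all 1, so H_0 ≅ Z.
  H_1: rank ker ∂_1 − rank ∂_2 = (12 − 8) − 0 = 4, and there is no ∂_2, so H_1 ≅ Z^4.

As a check, the Euler characteristic is 9 − 12 = -3, which agrees with 1 − 4 = -3.

H_0 ≅ Z,  H_1 ≅ Z^4.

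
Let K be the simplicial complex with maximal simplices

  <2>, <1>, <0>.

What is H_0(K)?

We work with the vertex ordering 0 < 1 < 2. The simplices of K, each written with vertices in increasing order, are:

  0-simplices (3): [0], [1], [2]

Hence C_0 ≅ Z^3.

Reading off H_k = ker ∂_k / im ∂_{k+1}:

  H_0: rank C_0 − rank ∂_1 = 3 − 0 = 3, and there is no ∂_1, so H_0 ≅ Z^3.

(K is a triangulation of a set of 3 points.)

H_0 ≅ Z^3.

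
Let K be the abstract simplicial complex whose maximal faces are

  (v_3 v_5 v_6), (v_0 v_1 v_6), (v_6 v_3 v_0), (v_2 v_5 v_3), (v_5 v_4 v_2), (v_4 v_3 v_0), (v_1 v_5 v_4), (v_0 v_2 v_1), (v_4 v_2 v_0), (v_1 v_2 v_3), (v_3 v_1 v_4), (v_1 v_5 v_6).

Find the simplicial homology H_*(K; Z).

H_0 ≅ Z,  H_1 ≅ Z/2Z,  H_2 = 0.

Order the vertices as v_0 < v_1 < v_2 < v_3 < v_4 < v_5 < v_6. Listing each simplex with vertices in this order, K has dimension 2 with simplices:

  0-simplices (7): [v_0], [v_1], [v_2], [v_3], [v_4], [v_5], [v_6]
  1-simplices (18): (18 of them)
  2-simplices (12): (12 of them)

Hence C_0 ≅ Z^7, C_1 ≅ Z^18, C_2 ≅ Z^12.

The boundary map ∂_1: C_1 → C_0 is given by ∂[p,q] = [q] − [p].
As a 7×18 matrix over Z this has rank 6, with invariant factors (1,1,1,1,1,1).

The boundary map ∂_2: C_2 → C_1 maps a triangle to the signed sum of its edges. For instance
  ∂[v_0,v_1,v_6] = [v_1,v_6] − [v_0,v_6] + [v_0,v_1],
  ∂[v_0,v_2,v_4] = [v_2,v_4] − [v_0,v_4] + [v_0,v_2].
As a 18×12 matrix over Z this has rank 12, with invariant factors (1,1,1,1,1,1,1,1,1,1,1,2).

Now H_k = ker ∂_k / im ∂_{k+1}, so:

  H_0: rank C_0 − rank ∂_1 = 7 − 6 = 1, and the invariant factors of ∂_1 are all 1, so H_0 ≅ Z.
  H_1: rank ker ∂_1 − rank ∂_2 = (18 − 6) − 12 = 0, and ∂_2 has invariant factor 2 > 1, so H_1 ≅ Z/2Z.
  H_2: rank ker ∂_2 − rank ∂_3 = (12 − 12) − 0 = 0, and there is no ∂_3, so H_2 ≅ 0.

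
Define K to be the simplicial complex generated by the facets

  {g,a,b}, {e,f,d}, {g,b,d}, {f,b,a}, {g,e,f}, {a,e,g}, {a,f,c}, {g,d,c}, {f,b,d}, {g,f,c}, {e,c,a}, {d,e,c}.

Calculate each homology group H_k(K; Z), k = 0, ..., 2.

H_0 = Z,  H_1 = Z/2,  H_2 = 0.

Take the total order a < b < c < d < e < f < g on the vertex set. Then K (dimension 2) consists of the simplices:

  0-simplices (7): a, b, c, d, e, f, g
  1-simplices (18): ab, ac, ae, af, ag, bd, bf, bg, cd, ce, cf, cg, de, df, dg, ef, eg, fg
  2-simplices (12): abf, abg, ace, acf, aeg, bdf, bdg, cde, cdg, cfg, def, efg

Hence C_0 ≅ Z^7, C_1 ≅ Z^18, C_2 ≅ Z^12.

∂_1: C_1 → C_0 is given by ∂[p,q] = [q] − [p]. For instance
  ∂bf = f − b.
As a 7×18 matrix over Z this has rank 6, with invariant factors (1,1,1,1,1,1).

Boundary ∂_2: C_2 → C_1 maps a triangle to the signed sum of its edges. For instance
  ∂cde = de − ce + cd,
  ∂acf = cf − af + ac.
As a 18×12 matrix over Z this has rank 12, with invariant factors (1,1,1,1,1,1,1,1,1,1,1,2).

From H_k ≅ ker(∂_k) / im(∂_{k+1}) we obtain:

  H_0: rank C_0 − rank ∂_1 = 7 − 6 = 1, and the invariant factors of ∂_1 are all 1, so H_0 = Z.
  H_1: rank ker ∂_1 − rank ∂_2 = (18 − 6) − 12 = 0, and ∂_2 has invariant factor 2 > 1, so H_1 = Z/2.
  H_2: rank ker ∂_2 − rank ∂_3 = (12 − 12) − 0 = 0, and there is no ∂_3, so H_2 = 0.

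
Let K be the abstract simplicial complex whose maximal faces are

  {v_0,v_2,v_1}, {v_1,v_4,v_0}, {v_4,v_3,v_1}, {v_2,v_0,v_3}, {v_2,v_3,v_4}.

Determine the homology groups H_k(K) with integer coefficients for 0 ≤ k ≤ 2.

We work with the vertex ordering v_0 < v_1 < v_2 < v_3 < v_4. The simplices of K, each written with vertices in increasing order, are:

  0-simplices (5): [v_0], [v_1], [v_2], [v_3], [v_4]
  1-simplices (10): [v_0,v_1], [v_0,v_2], [v_0,v_3], [v_0,v_4], [v_1,v_2], [v_1,v_3], [v_1,v_4], [v_2,v_3], [v_2,v_4], [v_3,v_4]
  2-simplices (5): [v_0,v_1,v_2], [v_0,v_1,v_4], [v_0,v_2,v_3], [v_1,v_3,v_4], [v_2,v_3,v_4]

so the chain groups are C_0 ≅ Z^5, C_1 ≅ Z^10, C_2 ≅ Z^5.

Boundary ∂_1: C_1 → C_0 is given by ∂[p,q] = [q] − [p]. For instance
  ∂[v_2,v_3] = [v_3] − [v_2].
The resulting 5×10 matrix has rank 4, and its Smith normal form has invariant factors (1,1,1,1).

∂_2: C_2 → C_1 acts by ∂[p,q,r] = [q,r] − [p,r] + [p,q]. For instance
  ∂[v_0,v_2,v_3] = [v_2,v_3] − [v_0,v_3] + [v_0,v_2],
  ∂[v_0,v_1,v_2] = [v_1,v_2] − [v_0,v_2] + [v_0,v_1].
The resulting 10×5 matrix has rank 5, and its Smith normal form has invariant factors (1,1,1,1,1).

Reading off H_k = ker ∂_k / im ∂_{k+1}:

  H_0: rank C_0 − rank ∂_1 = 5 − 4 = 1, and the invariant factors of ∂_1 are all 1, so H_0 ≅ Z.
  H_1: rank ker ∂_1 − rank ∂_2 = (10 − 4) − 5 = 1, and the invariant factors of ∂_2 are all 1, so H_1 ≅ Z.
  H_2: rank ker ∂_2 − rank ∂_3 = (5 − 5) − 0 = 0, and there is no ∂_3, so H_2 ≅ 0.

As a check, the Euler characteristic is 5 − 10 + 5 = 0, which agrees with 1 − 1 + 0 = 0.
(K is a triangulation of the Möbius band.)

H_0 ≅ Z,  H_1 ≅ Z,  H_2 = 0.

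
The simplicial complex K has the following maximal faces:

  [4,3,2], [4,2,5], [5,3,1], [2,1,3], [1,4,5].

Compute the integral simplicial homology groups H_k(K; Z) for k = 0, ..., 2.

H_0 = Z,  H_1 = Z,  H_2 = 0.

K has 5 vertices, 10 edges, 5 triangles.
rank ∂_0 = 0, rank ∂_1 = 4 ⇒ b_0 = 5 − 0 − 4 = 1; all invariant factors of ∂_1 are 1 so no torsion. So H_0 = Z.
rank ∂_1 = 4, rank ∂_2 = 5 ⇒ b_1 = 10 − 4 − 5 = 1; all invariant factors of ∂_2 are 1 so no torsion. So H_1 = Z.
rank ∂_2 = 5, rank ∂_3 = 0 ⇒ b_2 = 5 − 5 − 0 = 0. So H_2 = 0.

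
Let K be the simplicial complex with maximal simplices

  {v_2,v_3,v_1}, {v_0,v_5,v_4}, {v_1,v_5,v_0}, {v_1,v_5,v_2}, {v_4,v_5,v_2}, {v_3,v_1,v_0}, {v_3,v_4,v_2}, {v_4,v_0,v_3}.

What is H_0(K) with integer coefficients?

H_0 = Z.

Fix the vertex order v_0 < v_1 < v_2 < v_3 < v_4 < v_5 and write every simplex with vertices in increasing order. Then dim K = 2 and the simplices of K are:

  0-simplices (6): [v_0], [v_1], [v_2], [v_3], [v_4], [v_5]
  1-simplices (12): [v_0,v_1], [v_0,v_3], [v_0,v_4], [v_0,v_5], [v_1,v_2], [v_1,v_3], [v_1,v_5], [v_2,v_3], [v_2,v_4], [v_2,v_5], [v_3,v_4], [v_4,v_5]
  2-simplices (8): [v_0,v_1,v_3], [v_0,v_1,v_5], [v_0,v_3,v_4], [v_0,v_4,v_5], [v_1,v_2,v_3], [v_1,v_2,v_5], [v_2,v_3,v_4], [v_2,v_4,v_5]

Hence C_0 ≅ Z^6, C_1 ≅ Z^12, C_2 ≅ Z^8.

The boundary map ∂_1: C_1 → C_0 is given by ∂[p,q] = [q] − [p].
This gives a 6×12 integer matrix of rank 5; reducing to Smith normal form yields diagonal entries (1,1,1,1,1).

∂_2: C_2 → C_1 maps a triangle to the signed sum of its edges. For instance
  ∂[v_0,v_1,v_5] = [v_1,v_5] − [v_0,v_5] + [v_0,v_1],
  ∂[v_0,v_1,v_3] = [v_1,v_3] − [v_0,v_3] + [v_0,v_1].
As a 12×8 matrix over Z this has rank 7, with invariant factors (1,1,1,1,1,1,1).

From H_k ≅ ker(∂_k) / im(∂_{k+1}) we obtain:

  H_0: rank C_0 − rank ∂_1 = 6 − 5 = 1, and the invariant factors of ∂_1 are all 1, so H_0 = Z.

(K is a triangulation of the 2-sphere S^2.)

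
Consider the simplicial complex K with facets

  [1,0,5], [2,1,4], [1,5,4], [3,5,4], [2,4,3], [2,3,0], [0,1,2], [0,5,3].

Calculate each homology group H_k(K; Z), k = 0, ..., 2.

H_0 ≅ Z,  H_1 = 0,  H_2 ≅ Z.

Take the total order 0 < 1 < 2 < 3 < 4 < 5 on the vertex set. Then K (dimension 2) consists of the simplices:

  0-simplices (6): [0], [1], [2], [3], [4], [5]
  1-simplices (12): [0,1], [0,2], [0,3], [0,5], [1,2], [1,4], [1,5], [2,3], [2,4], [3,4], [3,5], [4,5]
  2-simplices (8): [0,1,2], [0,1,5], [0,2,3], [0,3,5], [1,2,4], [1,4,5], [2,3,4], [3,4,5]

so the chain groups are C_0 ≅ Z^6, C_1 ≅ Z^12, C_2 ≅ Z^8.

∂_1: C_1 → C_0 is given by ∂[p,q] = [q] − [p]. For instance
  ∂[1,4] = [4] − [1].
The 6×12 boundary matrix has rank 5 and Smith normal form diag(1,1,1,1,1).

∂_2: C_2 → C_1 maps a triangle to the signed sum of its edges. For instance
  ∂[2,3,4] = [3,4] − [2,4] + [2,3],
  ∂[0,1,5] = [1,5] − [0,5] + [0,1].
As a 12×8 matrix over Z this has rank 7, with invariant factors (1,1,1,1,1,1,1).

Computing H_k = (kernel of ∂_k) / (image of ∂_{k+1}):

  H_0: rank C_0 − rank ∂_1 = 6 − 5 = 1, and the invariant factors of ∂_1 are all 1, so H_0 ≅ Z.
  H_1: rank ker ∂_1 − rank ∂_2 = (12 − 5) − 7 = 0, and the invariant factors of ∂_2 are all 1, so H_1 ≅ 0.
  H_2: rank ker ∂_2 − rank ∂_3 = (8 − 7) − 0 = 1, and there is no ∂_3, so H_2 ≅ Z.

As a check, the Euler characteristic is 6 − 12 + 8 = 2, which agrees with 1 − 0 + 1 = 2.
(K is a triangulation of the 2-sphere S^2.)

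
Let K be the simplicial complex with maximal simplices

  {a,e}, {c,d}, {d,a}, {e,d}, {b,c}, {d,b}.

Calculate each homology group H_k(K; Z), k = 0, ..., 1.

We work with the vertex ordering a < b < c < d < e. The simplices of K, each written with vertices in increasing order, are:

  0-simplices (5): a, b, c, d, e
  1-simplices (6): ad, ae, bc, bd, cd, de

Hence C_0 ≅ Z^5, C_1 ≅ Z^6.

The boundary map ∂_1: C_1 → C_0 is given by ∂[p,q] = [q] − [p].
This gives a 5×6 integer matrix of rank 4; reducing to Smith normal form yields diagonal entries (1,1,1,1).

Now H_k = ker ∂_k / im ∂_{k+1}, so:

  H_0: rank C_0 − rank ∂_1 = 5 − 4 = 1, and the invariant factors of ∂_1 are all 1, so H_0 = Z.
  H_1: rank ker ∂_1 − rank ∂_2 = (6 − 4) − 0 = 2, and there is no ∂_2, so H_1 = Z^2.

(K is a triangulation of a wedge of 2 circles.)

H_0 ≅ Z,  H_1 ≅ Z^2.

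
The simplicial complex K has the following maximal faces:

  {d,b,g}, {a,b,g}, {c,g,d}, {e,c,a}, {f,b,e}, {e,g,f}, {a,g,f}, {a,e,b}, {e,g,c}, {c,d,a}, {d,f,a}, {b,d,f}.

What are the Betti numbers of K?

b_0 = 1, b_1 = 0, b_2 = 0.

Fix the vertex order a < b < c < d < e < f < g and write every simplex with vertices in increasing order. Then dim K = 2 and the simplices of K are:

  0-simplices (7): a, b, c, d, e, f, g
  1-simplices (18): ab, ac, ad, ae, af, ag, bd, be, bf, bg, cd, ce, cg, df, dg, ef, eg, fg
  2-simplices (12): abe, abg, acd, ace, adf, afg, bdf, bdg, bef, cdg, ceg, efg

so the chain groups are C_0 ≅ Z^7, C_1 ≅ Z^18, C_2 ≅ Z^12.

The boundary map ∂_1: C_1 → C_0 sends each edge [p,q] (with p < q) to q − p.
As a 7×18 matrix over Z this has rank 6, with invariant factors (1,1,1,1,1,1).

∂_2: C_2 → C_1 maps a triangle to the signed sum of its edges. For instance
  ∂ace = ce − ae + ac,
  ∂efg = fg − eg + ef.
As a 18×12 matrix over Z this has rank 12, with invariant factors (1,1,1,1,1,1,1,1,1,1,1,2).

From H_k ≅ ker(∂_k) / im(∂_{k+1}) we obtain:

  H_0: rank C_0 − rank ∂_1 = 7 − 6 = 1, and the invariant factors of ∂_1 are all 1, so H_0 = Z.
  H_1: rank ker ∂_1 − rank ∂_2 = (18 − 6) − 12 = 0, and ∂_2 has invariant factor 2 > 1, so H_1 = Z/2.
  H_2: rank ker ∂_2 − rank ∂_3 = (12 − 12) − 0 = 0, and there is no ∂_3, so H_2 = 0.

Hence the Betti numbers are b_0 = 1, b_1 = 0, b_2 = 0.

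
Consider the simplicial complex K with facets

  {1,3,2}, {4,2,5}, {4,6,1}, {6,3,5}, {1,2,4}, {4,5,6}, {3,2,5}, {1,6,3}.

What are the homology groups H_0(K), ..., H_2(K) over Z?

Take the total order 1 < 2 < 3 < 4 < 5 < 6 on the vertex set. Then K (dimension 2) consists of the simplices:

  0-simplices (6): [1], [2], [3], [4], [5], [6]
  1-simplices (12): [1,2], [1,3], [1,4], [1,6], [2,3], [2,4], [2,5], [3,5], [3,6], [4,5], [4,6], [5,6]
  2-simplices (8): [1,2,3], [1,2,4], [1,3,6], [1,4,6], [2,3,5], [2,4,5], [3,5,6], [4,5,6]

giving chain groups C_0 ≅ Z^6, C_1 ≅ Z^12, C_2 ≅ Z^8.

The boundary map ∂_1: C_1 → C_0 is given by ∂[p,q] = [q] − [p]. For instance
  ∂[1,3] = [3] − [1].
As a 6×12 matrix over Z this has rank 5, with invariant factors (1,1,1,1,1).

∂_2: C_2 → C_1 maps a triangle to the signed sum of its edges. For instance
  ∂[4,5,6] = [5,6] − [4,6] + [4,5],
  ∂[2,4,5] = [4,5] − [2,5] + [2,4].
This gives a 12×8 integer matrix of rank 7; reducing to Smith normal form yields diagonal entries (1,1,1,1,1,1,1).

From H_k ≅ ker(∂_k) / im(∂_{k+1}) we obtain:

  H_0: rank C_0 − rank ∂_1 = 6 − 5 = 1, and the invariant factors of ∂_1 are all 1, so H_0 = Z.
  H_1: rank ker ∂_1 − rank ∂_2 = (12 − 5) − 7 = 0, and the invariant factors of ∂_2 are all 1, so H_1 = 0.
  H_2: rank ker ∂_2 − rank ∂_3 = (8 − 7) − 0 = 1, and there is no ∂_3, so H_2 = Z.

H_0 ≅ Z,  H_1 = 0,  H_2 ≅ Z.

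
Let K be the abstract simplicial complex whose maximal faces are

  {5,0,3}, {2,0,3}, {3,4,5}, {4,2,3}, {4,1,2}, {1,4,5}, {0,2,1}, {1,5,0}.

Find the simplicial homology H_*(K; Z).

Fix the vertex order 0 < 1 < 2 < 3 < 4 < 5 and write every simplex with vertices in increasing order. Then dim K = 2 and the simplices of K are:

  0-simplices (6): [0], [1], [2], [3], [4], [5]
  1-simplices (12): [0,1], [0,2], [0,3], [0,5], [1,2], [1,4], [1,5], [2,3], [2,4], [3,4], [3,5], [4,5]
  2-simplices (8): [0,1,2], [0,1,5], [0,2,3], [0,3,5], [1,2,4], [1,4,5], [2,3,4], [3,4,5]

giving chain groups C_0 ≅ Z^6, C_1 ≅ Z^12, C_2 ≅ Z^8.

The boundary map ∂_1: C_1 → C_0 sends each edge [p,q] (with p < q) to q − p. For instance
  ∂[1,5] = [5] − [1].
As a 6×12 matrix over Z this has rank 5, with invariant factors (1,1,1,1,1).

∂_2: C_2 → C_1 acts by ∂[p,q,r] = [q,r] − [p,r] + [p,q]. For instance
  ∂[0,1,2] = [1,2] − [0,2] + [0,1],
  ∂[1,2,4] = [2,4] − [1,4] + [1,2].
As a 12×8 matrix over Z this has rank 7, with invariant factors (1,1,1,1,1,1,1).

Reading off H_k = ker ∂_k / im ∂_{k+1}:

  H_0: rank C_0 − rank ∂_1 = 6 − 5 = 1, and the invariant factors of ∂_1 are all 1, so H_0 ≅ Z.
  H_1: rank ker ∂_1 − rank ∂_2 = (12 − 5) − 7 = 0, and the invariant factors of ∂_2 are all 1, so H_1 ≅ 0.
  H_2: rank ker ∂_2 − rank ∂_3 = (8 − 7) − 0 = 1, and there is no ∂_3, so H_2 ≅ Z.

As a check, the Euler characteristic is 6 − 12 + 8 = 2, which agrees with 1 − 0 + 1 = 2.
(K is a triangulation of the 2-sphere S^2.)

H_0 ≅ Z,  H_1 = 0,  H_2 ≅ Z.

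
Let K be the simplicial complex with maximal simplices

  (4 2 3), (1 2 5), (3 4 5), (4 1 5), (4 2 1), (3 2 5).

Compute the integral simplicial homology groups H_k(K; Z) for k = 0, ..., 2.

K has 5 vertices, 9 edges, 6 triangles.
rank ∂_0 = 0, rank ∂_1 = 4 ⇒ b_0 = 5 − 0 − 4 = 1; all invariant factors of ∂_1 are 1 so no torsion. So H_0 ≅ Z.
rank ∂_1 = 4, rank ∂_2 = 5 ⇒ b_1 = 9 − 4 − 5 = 0; all invariant factors of ∂_2 are 1 so no torsion. So H_1 ≅ 0.
rank ∂_2 = 5, rank ∂_3 = 0 ⇒ b_2 = 6 − 5 − 0 = 1. So H_2 ≅ Z.

H_0 ≅ Z,  H_1 = 0,  H_2 ≅ Z.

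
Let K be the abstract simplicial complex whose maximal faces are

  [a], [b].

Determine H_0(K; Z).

H_0 = Z^2.

Take the total order a < b on the vertex set. Then K (dimension 0) consists of the simplices:

  0-simplices (2): a, b

so the chain groups are C_0 ≅ Z^2.

Computing H_k = (kernel of ∂_k) / (image of ∂_{k+1}):

  H_0: rank C_0 − rank ∂_1 = 2 − 0 = 2, and there is no ∂_1, so H_0 ≅ Z^2.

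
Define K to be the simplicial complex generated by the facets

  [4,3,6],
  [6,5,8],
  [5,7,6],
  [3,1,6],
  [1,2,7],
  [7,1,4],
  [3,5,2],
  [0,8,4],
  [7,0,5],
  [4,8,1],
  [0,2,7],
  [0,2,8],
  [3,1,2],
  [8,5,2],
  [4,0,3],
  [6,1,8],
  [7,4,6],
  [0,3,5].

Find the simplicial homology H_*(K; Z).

H_0 ≅ Z,  H_1 ≅ Z ⊕ Z_2,  H_2 = 0.

Fix the vertex order 0 < 1 < 2 < 3 < 4 < 5 < 6 < 7 < 8 and write every simplex with vertices in increasing order. Then dim K = 2 and the simplices of K are:

  0-simplices (9): [0], [1], [2], [3], [4], [5], [6], [7], [8]
  1-simplices (27): (27 of them)
  2-simplices (18): [0,2,7], [0,2,8], [0,3,4], [0,3,5], [0,4,8], [0,5,7], [1,2,3], [1,2,7], [1,3,6], [1,4,7], [1,4,8], [1,6,8], [2,3,5], [2,5,8], [3,4,6], [4,6,7], [5,6,7], [5,6,8]

Hence C_0 ≅ Z^9, C_1 ≅ Z^27, C_2 ≅ Z^18.

Boundary ∂_1: C_1 → C_0 is given by ∂[p,q] = [q] − [p]. For instance
  ∂[0,8] = [8] − [0].
As a 9×27 matrix over Z this has rank 8, with invariant factors (1,1,1,1,1,1,1,1).

Boundary ∂_2: C_2 → C_1 acts by ∂[p,q,r] = [q,r] − [p,r] + [p,q]. For instance
  ∂[2,3,5] = [3,5] − [2,5] + [2,3],
  ∂[0,5,7] = [5,7] − [0,7] + [0,5].
The 27×18 boundary matrix has rank 18 and Smith normal form diag(1,1,1,1,1,1,1,1,1,1,1,1,1,1,1,1,1,2).

Computing H_k = (kernel of ∂_k) / (image of ∂_{k+1}):

  H_0: rank C_0 − rank ∂_1 = 9 − 8 = 1, and the invariant factors of ∂_1 are all 1, so H_0 ≅ Z.
  H_1: rank ker ∂_1 − rank ∂_2 = (27 − 8) − 18 = 1, and ∂_2 has invariant factor 2 > 1, so H_1 ≅ Z ⊕ Z_2.
  H_2: rank ker ∂_2 − rank ∂_3 = (18 − 18) − 0 = 0, and there is no ∂_3, so H_2 ≅ 0.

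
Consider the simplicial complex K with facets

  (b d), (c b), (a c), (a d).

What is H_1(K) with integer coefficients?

Take the total order a < b < c < d on the vertex set. Then K (dimension 1) consists of the simplices:

  0-simplices (4): a, b, c, d
  1-simplices (4): ac, ad, bc, bd

Hence C_0 ≅ Z^4, C_1 ≅ Z^4.

The boundary map ∂_1: C_1 → C_0 sends each edge [p,q] (with p < q) to q − p.
This gives a 4×4 integer matrix of rank 3; reducing to Smith normal form yields diagonal entries (1,1,1).

Now H_k = ker ∂_k / im ∂_{k+1}, so:

  H_1: rank ker ∂_1 − rank ∂_2 = (4 − 3) − 0 = 1, and there is no ∂_2, so H_1 = Z.

H_1 = Z.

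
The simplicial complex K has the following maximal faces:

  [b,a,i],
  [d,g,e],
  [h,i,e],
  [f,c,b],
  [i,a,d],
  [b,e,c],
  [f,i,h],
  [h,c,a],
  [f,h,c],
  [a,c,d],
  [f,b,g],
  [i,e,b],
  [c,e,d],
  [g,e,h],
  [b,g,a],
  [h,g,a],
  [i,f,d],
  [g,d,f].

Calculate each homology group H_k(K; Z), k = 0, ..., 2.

Take the total order a < b < c < d < e < f < g < h < i on the vertex set. Then K (dimension 2) consists of the simplices:

  0-simplices (9): a, b, c, d, e, f, g, h, i
  1-simplices (27): ab, ac, ad, ag, ah, ai, bc, be, bf, bg, bi, cd, ce, cf, ch, de, df, dg, di, eg, eh, ei, fg, fh, fi, gh, hi
  2-simplices (18): abg, abi, acd, ach, adi, agh, bce, bcf, bei, bfg, cde, cfh, deg, dfg, dfi, egh, ehi, fhi

giving chain groups C_0 ≅ Z^9, C_1 ≅ Z^27, C_2 ≅ Z^18.

∂_1: C_1 → C_0 maps an edge to its endpoints' difference, ∂[p,q] = q − p. For instance
  ∂ei = i − e.
The resulting 9×27 matrix has rank 8, and its Smith normal form has invariant factors (1,1,1,1,1,1,1,1).

The boundary map ∂_2: C_2 → C_1 maps a triangle to the signed sum of its edges. For instance
  ∂acd = cd − ad + ac,
  ∂abg = bg − ag + ab.
The resulting 27×18 matrix has rank 17, and its Smith normal form has invariant factors (1,1,1,1,1,1,1,1,1,1,1,1,1,1,1,1,1).

From H_k ≅ ker(∂_k) / im(∂_{k+1}) we obtain:

  H_0: rank C_0 − rank ∂_1 = 9 − 8 = 1, and the invariant factors of ∂_1 are all 1, so H_0 = Z.
  H_1: rank ker ∂_1 − rank ∂_2 = (27 − 8) − 17 = 2, and the invariant factors of ∂_2 are all 1, so H_1 = Z^2.
  H_2: rank ker ∂_2 − rank ∂_3 = (18 − 17) − 0 = 1, and there is no ∂_3, so H_2 = Z.

As a check, the Euler characteristic is 9 − 27 + 18 = 0, which agrees with 1 − 2 + 1 = 0.

H_0 = Z,  H_1 = Z^2,  H_2 = Z.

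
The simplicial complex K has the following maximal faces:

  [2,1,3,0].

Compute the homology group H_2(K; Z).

H_2 ≅ 0.

K has 4 vertices, 6 edges, 4 triangles, 1 3-simplex.
rank ∂_2 = 3, rank ∂_3 = 1 ⇒ b_2 = 4 − 3 − 1 = 0; all invariant factors of ∂_3 are 1 so no torsion. So H_2 = 0.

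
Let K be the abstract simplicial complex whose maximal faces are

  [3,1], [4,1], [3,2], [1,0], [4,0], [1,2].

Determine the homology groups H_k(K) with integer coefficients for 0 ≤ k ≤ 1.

H_0 = Z,  H_1 = Z^2.

Fix the vertex order 0 < 1 < 2 < 3 < 4 and write every simplex with vertices in increasing order. Then dim K = 1 and the simplices of K are:

  0-simplices (5): [0], [1], [2], [3], [4]
  1-simplices (6): [0,1], [0,4], [1,2], [1,3], [1,4], [2,3]

so the chain groups are C_0 ≅ Z^5, C_1 ≅ Z^6.

∂_1: C_1 → C_0 maps an edge to its endpoints' difference, ∂[p,q] = q − p.
This gives a 5×6 integer matrix of rank 4; reducing to Smith normal form yields diagonal entries (1,1,1,1).

Now H_k = ker ∂_k / im ∂_{k+1}, so:

  H_0: rank C_0 − rank ∂_1 = 5 − 4 = 1, and the invariant factors of ∂_1 are all 1, so H_0 ≅ Z.
  H_1: rank ker ∂_1 − rank ∂_2 = (6 − 4) − 0 = 2, and there is no ∂_2, so H_1 ≅ Z^2.

As a check, the Euler characteristic is 5 − 6 = -1, which agrees with 1 − 2 = -1.
(K is a triangulation of a wedge of 2 circles.)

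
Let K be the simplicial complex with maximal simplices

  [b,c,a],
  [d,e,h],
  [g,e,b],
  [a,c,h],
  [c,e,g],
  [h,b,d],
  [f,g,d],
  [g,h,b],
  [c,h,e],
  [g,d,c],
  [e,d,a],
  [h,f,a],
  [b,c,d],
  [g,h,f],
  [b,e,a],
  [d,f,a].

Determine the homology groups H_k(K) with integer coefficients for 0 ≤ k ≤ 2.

H_0 = Z,  H_1 = Z^2,  H_2 = Z.

Order the vertices as a < b < c < d < e < f < g < h. Listing each simplex with vertices in this order, K has dimension 2 with simplices:

  0-simplices (8): a, b, c, d, e, f, g, h
  1-simplices (24): ab, ac, ad, ae, af, ah, bc, bd, be, bg, bh, cd, ce, cg, ch, de, df, dg, dh, eg, eh, fg, fh, gh
  2-simplices (16): abc, abe, ach, ade, adf, afh, bcd, bdh, beg, bgh, cdg, ceg, ceh, deh, dfg, fgh

giving chain groups C_0 ≅ Z^8, C_1 ≅ Z^24, C_2 ≅ Z^16.

The boundary map ∂_1: C_1 → C_0 maps an edge to its endpoints' difference, ∂[p,q] = q − p.
As a 8×24 matrix over Z this has rank 7, with invariant factors (1,1,1,1,1,1,1).

The boundary map ∂_2: C_2 → C_1 sends each 2-simplex [p,q,r] to [q,r] − [p,r] + [p,q]. For instance
  ∂bcd = cd − bd + bc,
  ∂fgh = gh − fh + fg.
This gives a 24×16 integer matrix of rank 15; reducing to Smith normal form yields diagonal entries (1,1,1,1,1,1,1,1,1,1,1,1,1,1,1).

Computing H_k = (kernel of ∂_k) / (image of ∂_{k+1}):

  H_0: rank C_0 − rank ∂_1 = 8 − 7 = 1, and the invariant factors of ∂_1 are all 1, so H_0 = Z.
  H_1: rank ker ∂_1 − rank ∂_2 = (24 − 7) − 15 = 2, and the invariant factors of ∂_2 are all 1, so H_1 = Z^2.
  H_2: rank ker ∂_2 − rank ∂_3 = (16 − 15) − 0 = 1, and there is no ∂_3, so H_2 = Z.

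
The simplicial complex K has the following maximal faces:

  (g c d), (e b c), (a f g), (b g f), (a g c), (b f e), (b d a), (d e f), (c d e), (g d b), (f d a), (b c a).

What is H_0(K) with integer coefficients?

H_0 = Z.

Take the total order a < b < c < d < e < f < g on the vertex set. Then K (dimension 2) consists of the simplices:

  0-simplices (7): a, b, c, d, e, f, g
  1-simplices (18): ab, ac, ad, af, ag, bc, bd, be, bf, bg, cd, ce, cg, de, df, dg, ef, fg
  2-simplices (12): abc, abd, acg, adf, afg, bce, bdg, bef, bfg, cde, cdg, def

Hence C_0 ≅ Z^7, C_1 ≅ Z^18, C_2 ≅ Z^12.

∂_1: C_1 → C_0 maps an edge to its endpoints' difference, ∂[p,q] = q − p. For instance
  ∂bc = c − b.
This gives a 7×18 integer matrix of rank 6; reducing to Smith normal form yields diagonal entries (1,1,1,1,1,1).

∂_2: C_2 → C_1 maps a triangle to the signed sum of its edges. For instance
  ∂bce = ce − be + bc,
  ∂bdg = dg − bg + bd.
The resulting 18×12 matrix has rank 12, and its Smith normal form has invariant factors (1,1,1,1,1,1,1,1,1,1,1,2).

From H_k ≅ ker(∂_k) / im(∂_{k+1}) we obtain:

  H_0: rank C_0 − rank ∂_1 = 7 − 6 = 1, and the invariant factors of ∂_1 are all 1, so H_0 ≅ Z.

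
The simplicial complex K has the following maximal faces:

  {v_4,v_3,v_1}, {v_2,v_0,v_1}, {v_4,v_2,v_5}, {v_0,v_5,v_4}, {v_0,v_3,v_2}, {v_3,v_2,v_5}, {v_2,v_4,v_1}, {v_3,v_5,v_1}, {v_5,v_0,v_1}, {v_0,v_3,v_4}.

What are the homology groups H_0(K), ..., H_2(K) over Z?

H_0 = Z,  H_1 = Z/2,  H_2 = 0.

K has 6 vertices, 15 edges, 10 triangles.
rank ∂_0 = 0, rank ∂_1 = 5 ⇒ b_0 = 6 − 0 − 5 = 1; all invariant factors of ∂_1 are 1 so no torsion. So H_0 ≅ Z.
rank ∂_1 = 5, rank ∂_2 = 10 ⇒ b_1 = 15 − 5 − 10 = 0; ∂_2 has invariant factor(s) [2] giving torsion. So H_1 ≅ Z/2.
rank ∂_2 = 10, rank ∂_3 = 0 ⇒ b_2 = 10 − 10 − 0 = 0. So H_2 ≅ 0.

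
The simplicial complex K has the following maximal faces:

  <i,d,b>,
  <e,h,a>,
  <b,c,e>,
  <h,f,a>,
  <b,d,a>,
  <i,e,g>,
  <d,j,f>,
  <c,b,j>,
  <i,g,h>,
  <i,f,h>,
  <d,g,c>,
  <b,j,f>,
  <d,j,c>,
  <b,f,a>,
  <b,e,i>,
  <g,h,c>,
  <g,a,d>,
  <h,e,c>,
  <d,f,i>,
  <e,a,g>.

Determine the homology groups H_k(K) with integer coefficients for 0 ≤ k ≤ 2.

K has 10 vertices, 30 edges, 20 triangles.
rank ∂_0 = 0, rank ∂_1 = 9 ⇒ b_0 = 10 − 0 − 9 = 1; all invariant factors of ∂_1 are 1 so no torsion. So H_0 ≅ Z.
rank ∂_1 = 9, rank ∂_2 = 20 ⇒ b_1 = 30 − 9 − 20 = 1; ∂_2 has invariant factor(s) [2] giving torsion. So H_1 ≅ Z ⊕ Z/2Z.
rank ∂_2 = 20, rank ∂_3 = 0 ⇒ b_2 = 20 − 20 − 0 = 0. So H_2 ≅ 0.

H_0 = Z,  H_1 = Z ⊕ Z/2Z,  H_2 = 0.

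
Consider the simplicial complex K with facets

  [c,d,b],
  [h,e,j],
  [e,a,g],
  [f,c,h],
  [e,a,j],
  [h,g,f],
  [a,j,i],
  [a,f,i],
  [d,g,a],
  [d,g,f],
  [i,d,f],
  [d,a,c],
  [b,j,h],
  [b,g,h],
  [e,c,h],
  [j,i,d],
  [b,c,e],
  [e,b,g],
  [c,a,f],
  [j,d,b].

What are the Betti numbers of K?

We work with the vertex ordering a < b < c < d < e < f < g < h < i < j. The simplices of K, each written with vertices in increasing order, are:

  0-simplices (10): a, b, c, d, e, f, g, h, i, j
  1-simplices (30): ac, ad, ae, af, ag, ai, aj, bc, bd, be, bg, bh, bj, cd, ce, cf, ch, df, dg, di, dj, eg, eh, ej, fg, fh, fi, gh, hj, ij
  2-simplices (20): acd, acf, adg, aeg, aej, afi, aij, bcd, bce, bdj, beg, bgh, bhj, ceh, cfh, dfg, dfi, dij, ehj, fgh

giving chain groups C_0 ≅ Z^10, C_1 ≅ Z^30, C_2 ≅ Z^20.

Boundary ∂_1: C_1 → C_0 sends each edge [p,q] (with p < q) to q − p. For instance
  ∂eg = g − e.
The resulting 10×30 matrix has rank 9, and its Smith normal form has invariant factors (1,1,1,1,1,1,1,1,1).

The boundary map ∂_2: C_2 → C_1 maps a triangle to the signed sum of its edges. For instance
  ∂dfg = fg − dg + df,
  ∂aeg = eg − ag + ae.
This gives a 30×20 integer matrix of rank 20; reducing to Smith normal form yields diagonal entries (1,1,1,1,1,1,1,1,1,1,1,1,1,1,1,1,1,1,1,2).

Now H_k = ker ∂_k / im ∂_{k+1}, so:

  H_0: rank C_0 − rank ∂_1 = 10 − 9 = 1, and the invariant factors of ∂_1 are all 1, so H_0 = Z.
  H_1: rank ker ∂_1 − rank ∂_2 = (30 − 9) − 20 = 1, and ∂_2 has invariant factor 2 > 1, so H_1 = Z ⊕ Z/2.
  H_2: rank ker ∂_2 − rank ∂_3 = (20 − 20) − 0 = 0, and there is no ∂_3, so H_2 = 0.

(K is a triangulation of the Klein bottle.)

Hence the Betti numbers are b_0 = 1, b_1 = 1, b_2 = 0.

b_0 = 1, b_1 = 1, b_2 = 0.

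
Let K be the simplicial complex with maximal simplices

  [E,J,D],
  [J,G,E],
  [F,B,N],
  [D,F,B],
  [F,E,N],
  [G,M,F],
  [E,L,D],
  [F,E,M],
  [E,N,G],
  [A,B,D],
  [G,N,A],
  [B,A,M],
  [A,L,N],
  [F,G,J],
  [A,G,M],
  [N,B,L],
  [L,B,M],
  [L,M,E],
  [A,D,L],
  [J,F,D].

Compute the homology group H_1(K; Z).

H_1 ≅ Z ⊕ Z/2.

K has 10 vertices, 30 edges, 20 triangles.
rank ∂_1 = 9, rank ∂_2 = 20 ⇒ b_1 = 30 − 9 − 20 = 1; ∂_2 has invariant factor(s) [2] giving torsion. So H_1 = Z ⊕ Z/2.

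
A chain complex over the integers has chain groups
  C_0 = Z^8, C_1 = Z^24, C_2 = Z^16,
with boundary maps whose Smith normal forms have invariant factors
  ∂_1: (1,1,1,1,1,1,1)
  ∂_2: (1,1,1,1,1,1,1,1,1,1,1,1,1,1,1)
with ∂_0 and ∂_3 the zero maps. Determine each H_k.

H_0 ≅ Z,  H_1 ≅ Z^2,  H_2 ≅ Z.

H_0: b_0 = 8 − 0 − 7 = 1; torsion from ∂_1 factors > 1: none. So H_0 ≅ Z.
H_1: b_1 = 24 − 7 − 15 = 2; torsion from ∂_2 factors > 1: none. So H_1 ≅ Z^2.
H_2: b_2 = 16 − 15 − 0 = 1; torsion from ∂_3 factors > 1: none. So H_2 ≅ Z.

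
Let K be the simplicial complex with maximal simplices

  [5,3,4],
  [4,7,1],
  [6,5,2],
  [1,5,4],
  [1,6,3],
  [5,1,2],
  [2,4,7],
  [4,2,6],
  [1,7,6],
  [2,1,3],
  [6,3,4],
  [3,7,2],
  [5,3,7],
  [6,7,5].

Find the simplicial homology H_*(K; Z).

H_0 = Z,  H_1 = Z^2,  H_2 = Z.

Fix the vertex order 1 < 2 < 3 < 4 < 5 < 6 < 7 and write every simplex with vertices in increasing order. Then dim K = 2 and the simplices of K are:

  0-simplices (7): [1], [2], [3], [4], [5], [6], [7]
  1-simplices (21): [1,2], [1,3], [1,4], [1,5], [1,6], [1,7], [2,3], [2,4], [2,5], [2,6], [2,7], [3,4], [3,5], [3,6], [3,7], [4,5], [4,6], [4,7], [5,6], [5,7], [6,7]
  2-simplices (14): [1,2,3], [1,2,5], [1,3,6], [1,4,5], [1,4,7], [1,6,7], [2,3,7], [2,4,6], [2,4,7], [2,5,6], [3,4,5], [3,4,6], [3,5,7], [5,6,7]

Hence C_0 ≅ Z^7, C_1 ≅ Z^21, C_2 ≅ Z^14.

Boundary ∂_1: C_1 → C_0 maps an edge to its endpoints' difference, ∂[p,q] = q − p. For instance
  ∂[5,6] = [6] − [5].
As a 7×21 matrix over Z this has rank 6, with invariant factors (1,1,1,1,1,1).

The boundary map ∂_2: C_2 → C_1 maps a triangle to the signed sum of its edges. For instance
  ∂[2,5,6] = [5,6] − [2,6] + [2,5],
  ∂[1,3,6] = [3,6] − [1,6] + [1,3].
As a 21×14 matrix over Z this has rank 13, with invariant factors (1,1,1,1,1,1,1,1,1,1,1,1,1).

Reading off H_k = ker ∂_k / im ∂_{k+1}:

  H_0: rank C_0 − rank ∂_1 = 7 − 6 = 1, and the invariant factors of ∂_1 are all 1, so H_0 ≅ Z.
  H_1: rank ker ∂_1 − rank ∂_2 = (21 − 6) − 13 = 2, and the invariant factors of ∂_2 are all 1, so H_1 ≅ Z^2.
  H_2: rank ker ∂_2 − rank ∂_3 = (14 − 13) − 0 = 1, and there is no ∂_3, so H_2 ≅ Z.

As a check, the Euler characteristic is 7 − 21 + 14 = 0, which agrees with 1 − 2 + 1 = 0.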